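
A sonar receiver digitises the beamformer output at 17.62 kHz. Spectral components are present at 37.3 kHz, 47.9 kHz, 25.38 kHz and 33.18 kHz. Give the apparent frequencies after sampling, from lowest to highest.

2.06 kHz, 4.96 kHz, 7.76 kHz

fs/2 = 8.81 kHz.
37.3 kHz mod fs = 2.06 kHz.
2.06 kHz ≤ fs/2 = 8.81 kHz, appears at 2.06 kHz.
47.9 kHz mod fs = 12.66 kHz.
12.66 kHz > fs/2 = 8.81 kHz, folds to fs − 12.66 kHz = 4.96 kHz.
25.38 kHz mod fs = 7.76 kHz.
7.76 kHz ≤ fs/2 = 8.81 kHz, appears at 7.76 kHz.
33.18 kHz mod fs = 15.56 kHz.
15.56 kHz > fs/2 = 8.81 kHz, folds to fs − 15.56 kHz = 2.06 kHz.
Distinct values: {2.06 kHz, 4.96 kHz, 7.76 kHz}.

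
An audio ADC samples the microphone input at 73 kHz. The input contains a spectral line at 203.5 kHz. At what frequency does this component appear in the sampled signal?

15.5 kHz

203.5 kHz mod fs = 57.5 kHz.
57.5 kHz > fs/2 = 36.5 kHz, folds to fs − 57.5 kHz = 15.5 kHz.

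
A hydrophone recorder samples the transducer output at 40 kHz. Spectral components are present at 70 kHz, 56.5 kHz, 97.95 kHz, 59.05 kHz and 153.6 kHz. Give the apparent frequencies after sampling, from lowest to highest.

fs/2 = 20 kHz.
70 kHz mod fs = 30 kHz.
30 kHz > fs/2 = 20 kHz, folds to fs − 30 kHz = 10 kHz.
56.5 kHz mod fs = 16.5 kHz.
16.5 kHz ≤ fs/2 = 20 kHz, appears at 16.5 kHz.
97.95 kHz mod fs = 17.95 kHz.
17.95 kHz ≤ fs/2 = 20 kHz, appears at 17.95 kHz.
59.05 kHz mod fs = 19.05 kHz.
19.05 kHz ≤ fs/2 = 20 kHz, appears at 19.05 kHz.
153.6 kHz mod fs = 33.6 kHz.
33.6 kHz > fs/2 = 20 kHz, folds to fs − 33.6 kHz = 6.4 kHz.
Distinct values: {6.4 kHz, 10 kHz, 16.5 kHz, 17.95 kHz, 19.05 kHz}.

6.4 kHz, 10 kHz, 16.5 kHz, 17.95 kHz, 19.05 kHz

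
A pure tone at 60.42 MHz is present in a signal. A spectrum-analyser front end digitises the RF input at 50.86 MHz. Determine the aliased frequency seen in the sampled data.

9.56 MHz

60.42 MHz mod fs = 9.56 MHz.
9.56 MHz ≤ fs/2 = 25.43 MHz, appears at 9.56 MHz.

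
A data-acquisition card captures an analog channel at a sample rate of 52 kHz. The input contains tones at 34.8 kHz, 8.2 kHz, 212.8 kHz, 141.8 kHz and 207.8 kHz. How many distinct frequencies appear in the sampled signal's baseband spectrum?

fs/2 = 26 kHz.
34.8 kHz > fs/2 = 26 kHz, folds to fs − 34.8 kHz = 17.2 kHz.
8.2 kHz ≤ fs/2 = 26 kHz, passes unchanged.
212.8 kHz mod fs = 4.8 kHz.
4.8 kHz ≤ fs/2 = 26 kHz, appears at 4.8 kHz.
141.8 kHz mod fs = 37.8 kHz.
37.8 kHz > fs/2 = 26 kHz, folds to fs − 37.8 kHz = 14.2 kHz.
207.8 kHz mod fs = 51.8 kHz.
51.8 kHz > fs/2 = 26 kHz, folds to fs − 51.8 kHz = 0.2 kHz.
Distinct values: {0.2 kHz, 4.8 kHz, 8.2 kHz, 14.2 kHz, 17.2 kHz} → 5.

5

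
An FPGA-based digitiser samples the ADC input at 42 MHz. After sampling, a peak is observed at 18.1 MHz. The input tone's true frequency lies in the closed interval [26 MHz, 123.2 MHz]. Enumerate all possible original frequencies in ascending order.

60.1 MHz, 65.9 MHz, 102.1 MHz, 107.9 MHz

Frequencies that alias to 18.1 MHz are k·fs ± 18.1 MHz for integer k ≥ 0.
k=0: 18.1 MHz.
k=1: 23.9 MHz, 60.1 MHz.
k=2: 65.9 MHz, 102.1 MHz.
k=3: 107.9 MHz, 144.1 MHz.
k=4: 149.9 MHz, 186.1 MHz.
Within [26 MHz, 123.2 MHz]: 60.1 MHz, 65.9 MHz, 102.1 MHz, 107.9 MHz.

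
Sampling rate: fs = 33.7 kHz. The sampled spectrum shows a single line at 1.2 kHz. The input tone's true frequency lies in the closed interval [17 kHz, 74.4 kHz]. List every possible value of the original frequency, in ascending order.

Frequencies that alias to 1.2 kHz are k·fs ± 1.2 kHz for integer k ≥ 0.
k=0: 1.2 kHz.
k=1: 32.5 kHz, 34.9 kHz.
k=2: 66.2 kHz, 68.6 kHz.
k=3: 99.9 kHz, 102.3 kHz.
Within [17 kHz, 74.4 kHz]: 32.5 kHz, 34.9 kHz, 66.2 kHz, 68.6 kHz.

32.5 kHz, 34.9 kHz, 66.2 kHz, 68.6 kHz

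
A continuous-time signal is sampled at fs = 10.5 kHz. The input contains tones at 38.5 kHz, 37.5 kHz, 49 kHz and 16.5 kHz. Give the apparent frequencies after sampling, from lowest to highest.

fs/2 = 5.25 kHz.
38.5 kHz mod fs = 7 kHz.
7 kHz > fs/2 = 5.25 kHz, folds to fs − 7 kHz = 3.5 kHz.
37.5 kHz mod fs = 6 kHz.
6 kHz > fs/2 = 5.25 kHz, folds to fs − 6 kHz = 4.5 kHz.
49 kHz mod fs = 7 kHz.
7 kHz > fs/2 = 5.25 kHz, folds to fs − 7 kHz = 3.5 kHz.
16.5 kHz mod fs = 6 kHz.
6 kHz > fs/2 = 5.25 kHz, folds to fs − 6 kHz = 4.5 kHz.
Distinct values: {3.5 kHz, 4.5 kHz}.

3.5 kHz, 4.5 kHz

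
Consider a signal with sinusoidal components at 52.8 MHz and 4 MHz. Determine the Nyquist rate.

105.6 MHz

Highest-frequency component: 52.8 MHz.
Nyquist rate = 2 × 52.8 MHz = 105.6 MHz.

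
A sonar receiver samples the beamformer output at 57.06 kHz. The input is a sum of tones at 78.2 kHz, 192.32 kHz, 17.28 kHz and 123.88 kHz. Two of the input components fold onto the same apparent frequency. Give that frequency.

fs/2 = 28.53 kHz.
78.2 kHz mod fs = 21.14 kHz.
21.14 kHz ≤ fs/2 = 28.53 kHz, appears at 21.14 kHz.
192.32 kHz mod fs = 21.14 kHz.
21.14 kHz ≤ fs/2 = 28.53 kHz, appears at 21.14 kHz.
17.28 kHz ≤ fs/2 = 28.53 kHz, passes unchanged.
123.88 kHz mod fs = 9.76 kHz.
9.76 kHz ≤ fs/2 = 28.53 kHz, appears at 9.76 kHz.
78.2 kHz and 192.32 kHz both map to 21.14 kHz.

21.14 kHz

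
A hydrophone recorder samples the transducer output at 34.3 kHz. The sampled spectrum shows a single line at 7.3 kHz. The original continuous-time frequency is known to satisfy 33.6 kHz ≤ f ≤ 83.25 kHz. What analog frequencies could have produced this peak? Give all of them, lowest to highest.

Frequencies that alias to 7.3 kHz are k·fs ± 7.3 kHz for integer k ≥ 0.
k=0: 7.3 kHz.
k=1: 27 kHz, 41.6 kHz.
k=2: 61.3 kHz, 75.9 kHz.
k=3: 95.6 kHz, 110.2 kHz.
Within [33.6 kHz, 83.25 kHz]: 41.6 kHz, 61.3 kHz, 75.9 kHz.

41.6 kHz, 61.3 kHz, 75.9 kHz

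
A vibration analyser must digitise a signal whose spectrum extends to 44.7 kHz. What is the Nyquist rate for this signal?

89.4 kHz

Nyquist rate = 2 × 44.7 kHz = 89.4 kHz.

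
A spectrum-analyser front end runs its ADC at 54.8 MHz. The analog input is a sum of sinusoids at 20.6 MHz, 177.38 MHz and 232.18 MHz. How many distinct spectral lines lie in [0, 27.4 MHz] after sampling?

2

fs/2 = 27.4 MHz.
20.6 MHz ≤ fs/2 = 27.4 MHz, passes unchanged.
177.38 MHz mod fs = 12.98 MHz.
12.98 MHz ≤ fs/2 = 27.4 MHz, appears at 12.98 MHz.
232.18 MHz mod fs = 12.98 MHz.
12.98 MHz ≤ fs/2 = 27.4 MHz, appears at 12.98 MHz.
Distinct values: {12.98 MHz, 20.6 MHz} → 2.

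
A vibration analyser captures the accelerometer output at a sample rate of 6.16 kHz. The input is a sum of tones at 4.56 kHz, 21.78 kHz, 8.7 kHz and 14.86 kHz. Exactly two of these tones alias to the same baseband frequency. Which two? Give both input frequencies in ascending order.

fs/2 = 3.08 kHz.
4.56 kHz > fs/2 = 3.08 kHz, folds to fs − 4.56 kHz = 1.6 kHz.
21.78 kHz mod fs = 3.3 kHz.
3.3 kHz > fs/2 = 3.08 kHz, folds to fs − 3.3 kHz = 2.86 kHz.
8.7 kHz mod fs = 2.54 kHz.
2.54 kHz ≤ fs/2 = 3.08 kHz, appears at 2.54 kHz.
14.86 kHz mod fs = 2.54 kHz.
2.54 kHz ≤ fs/2 = 3.08 kHz, appears at 2.54 kHz.
8.7 kHz and 14.86 kHz both map to 2.54 kHz.

8.7 kHz, 14.86 kHz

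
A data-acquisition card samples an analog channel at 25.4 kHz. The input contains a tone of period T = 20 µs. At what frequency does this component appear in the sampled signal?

T = 20 µs → f = 1/T = 50 kHz.
50 kHz mod fs = 24.6 kHz.
24.6 kHz > fs/2 = 12.7 kHz, folds to fs − 24.6 kHz = 0.8 kHz.

0.8 kHz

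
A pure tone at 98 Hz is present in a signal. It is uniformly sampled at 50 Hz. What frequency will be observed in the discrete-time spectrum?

2 Hz

98 Hz mod fs = 48 Hz.
48 Hz > fs/2 = 25 Hz, folds to fs − 48 Hz = 2 Hz.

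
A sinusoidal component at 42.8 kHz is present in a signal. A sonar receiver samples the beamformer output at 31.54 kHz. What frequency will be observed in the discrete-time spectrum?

42.8 kHz mod fs = 11.26 kHz.
11.26 kHz ≤ fs/2 = 15.77 kHz, appears at 11.26 kHz.

11.26 kHz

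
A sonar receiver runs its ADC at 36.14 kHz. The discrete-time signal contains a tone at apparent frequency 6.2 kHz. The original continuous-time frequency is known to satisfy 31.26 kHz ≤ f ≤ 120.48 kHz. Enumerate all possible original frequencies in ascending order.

Frequencies that alias to 6.2 kHz are k·fs ± 6.2 kHz for integer k ≥ 0.
k=0: 6.2 kHz.
k=1: 29.94 kHz, 42.34 kHz.
k=2: 66.08 kHz, 78.48 kHz.
k=3: 102.22 kHz, 114.62 kHz.
k=4: 138.36 kHz, 150.76 kHz.
Within [31.26 kHz, 120.48 kHz]: 42.34 kHz, 66.08 kHz, 78.48 kHz, 102.22 kHz, 114.62 kHz.

42.34 kHz, 66.08 kHz, 78.48 kHz, 102.22 kHz, 114.62 kHz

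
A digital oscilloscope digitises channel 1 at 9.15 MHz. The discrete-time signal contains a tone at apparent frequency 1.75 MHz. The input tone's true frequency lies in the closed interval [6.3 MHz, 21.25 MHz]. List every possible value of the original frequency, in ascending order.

7.4 MHz, 10.9 MHz, 16.55 MHz, 20.05 MHz

Frequencies that alias to 1.75 MHz are k·fs ± 1.75 MHz for integer k ≥ 0.
k=0: 1.75 MHz.
k=1: 7.4 MHz, 10.9 MHz.
k=2: 16.55 MHz, 20.05 MHz.
k=3: 25.7 MHz, 29.2 MHz.
Within [6.3 MHz, 21.25 MHz]: 7.4 MHz, 10.9 MHz, 16.55 MHz, 20.05 MHz.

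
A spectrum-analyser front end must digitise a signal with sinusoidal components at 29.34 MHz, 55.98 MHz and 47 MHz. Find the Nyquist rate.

Highest-frequency component: 55.98 MHz.
Nyquist rate = 2 × 55.98 MHz = 111.96 MHz.

111.96 MHz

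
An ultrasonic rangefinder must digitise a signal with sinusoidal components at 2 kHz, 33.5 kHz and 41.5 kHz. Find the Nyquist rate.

Highest-frequency component: 41.5 kHz.
Nyquist rate = 2 × 41.5 kHz = 83 kHz.

83 kHz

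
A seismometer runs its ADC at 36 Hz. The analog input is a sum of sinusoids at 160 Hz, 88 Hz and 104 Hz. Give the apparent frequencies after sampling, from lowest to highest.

fs/2 = 18 Hz.
160 Hz mod fs = 16 Hz.
16 Hz ≤ fs/2 = 18 Hz, appears at 16 Hz.
88 Hz mod fs = 16 Hz.
16 Hz ≤ fs/2 = 18 Hz, appears at 16 Hz.
104 Hz mod fs = 32 Hz.
32 Hz > fs/2 = 18 Hz, folds to fs − 32 Hz = 4 Hz.
Distinct values: {4 Hz, 16 Hz}.

4 Hz, 16 Hz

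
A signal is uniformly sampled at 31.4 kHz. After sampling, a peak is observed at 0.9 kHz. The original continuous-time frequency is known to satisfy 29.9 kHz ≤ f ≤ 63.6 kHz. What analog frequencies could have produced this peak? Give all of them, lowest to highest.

Frequencies that alias to 0.9 kHz are k·fs ± 0.9 kHz for integer k ≥ 0.
k=0: 0.9 kHz.
k=1: 30.5 kHz, 32.3 kHz.
k=2: 61.9 kHz, 63.7 kHz.
k=3: 93.3 kHz, 95.1 kHz.
Within [29.9 kHz, 63.6 kHz]: 30.5 kHz, 32.3 kHz, 61.9 kHz.

30.5 kHz, 32.3 kHz, 61.9 kHz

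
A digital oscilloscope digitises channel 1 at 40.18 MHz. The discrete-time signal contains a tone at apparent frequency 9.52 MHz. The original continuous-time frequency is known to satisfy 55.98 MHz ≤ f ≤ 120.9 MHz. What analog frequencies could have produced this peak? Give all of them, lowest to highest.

70.84 MHz, 89.88 MHz, 111.02 MHz

Frequencies that alias to 9.52 MHz are k·fs ± 9.52 MHz for integer k ≥ 0.
k=0: 9.52 MHz.
k=1: 30.66 MHz, 49.7 MHz.
k=2: 70.84 MHz, 89.88 MHz.
k=3: 111.02 MHz, 130.06 MHz.
k=4: 151.2 MHz, 170.24 MHz.
Within [55.98 MHz, 120.9 MHz]: 70.84 MHz, 89.88 MHz, 111.02 MHz.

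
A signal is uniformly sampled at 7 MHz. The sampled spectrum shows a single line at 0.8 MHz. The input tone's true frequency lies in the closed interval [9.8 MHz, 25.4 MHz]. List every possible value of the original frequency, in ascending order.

13.2 MHz, 14.8 MHz, 20.2 MHz, 21.8 MHz

Frequencies that alias to 0.8 MHz are k·fs ± 0.8 MHz for integer k ≥ 0.
k=0: 0.8 MHz.
k=1: 6.2 MHz, 7.8 MHz.
k=2: 13.2 MHz, 14.8 MHz.
k=3: 20.2 MHz, 21.8 MHz.
k=4: 27.2 MHz, 28.8 MHz.
Within [9.8 MHz, 25.4 MHz]: 13.2 MHz, 14.8 MHz, 20.2 MHz, 21.8 MHz.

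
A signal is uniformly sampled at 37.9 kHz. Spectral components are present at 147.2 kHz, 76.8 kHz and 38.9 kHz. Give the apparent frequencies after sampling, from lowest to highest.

fs/2 = 18.95 kHz.
147.2 kHz mod fs = 33.5 kHz.
33.5 kHz > fs/2 = 18.95 kHz, folds to fs − 33.5 kHz = 4.4 kHz.
76.8 kHz mod fs = 1 kHz.
1 kHz ≤ fs/2 = 18.95 kHz, appears at 1 kHz.
38.9 kHz mod fs = 1 kHz.
1 kHz ≤ fs/2 = 18.95 kHz, appears at 1 kHz.
Distinct values: {1 kHz, 4.4 kHz}.

1 kHz, 4.4 kHz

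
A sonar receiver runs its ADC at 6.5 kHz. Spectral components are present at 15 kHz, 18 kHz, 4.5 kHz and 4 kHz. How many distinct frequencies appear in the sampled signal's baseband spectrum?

3

fs/2 = 3.25 kHz.
15 kHz mod fs = 2 kHz.
2 kHz ≤ fs/2 = 3.25 kHz, appears at 2 kHz.
18 kHz mod fs = 5 kHz.
5 kHz > fs/2 = 3.25 kHz, folds to fs − 5 kHz = 1.5 kHz.
4.5 kHz > fs/2 = 3.25 kHz, folds to fs − 4.5 kHz = 2 kHz.
4 kHz > fs/2 = 3.25 kHz, folds to fs − 4 kHz = 2.5 kHz.
Distinct values: {1.5 kHz, 2 kHz, 2.5 kHz} → 3.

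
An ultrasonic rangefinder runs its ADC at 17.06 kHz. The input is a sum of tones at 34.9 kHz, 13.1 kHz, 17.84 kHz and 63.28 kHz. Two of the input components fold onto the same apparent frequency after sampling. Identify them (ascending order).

17.84 kHz, 34.9 kHz

fs/2 = 8.53 kHz.
34.9 kHz mod fs = 0.78 kHz.
0.78 kHz ≤ fs/2 = 8.53 kHz, appears at 0.78 kHz.
13.1 kHz > fs/2 = 8.53 kHz, folds to fs − 13.1 kHz = 3.96 kHz.
17.84 kHz mod fs = 0.78 kHz.
0.78 kHz ≤ fs/2 = 8.53 kHz, appears at 0.78 kHz.
63.28 kHz mod fs = 12.1 kHz.
12.1 kHz > fs/2 = 8.53 kHz, folds to fs − 12.1 kHz = 4.96 kHz.
17.84 kHz and 34.9 kHz both map to 0.78 kHz.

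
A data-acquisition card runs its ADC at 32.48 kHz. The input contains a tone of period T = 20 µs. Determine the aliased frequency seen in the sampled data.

14.96 kHz

T = 20 µs → f = 1/T = 50 kHz.
50 kHz mod fs = 17.52 kHz.
17.52 kHz > fs/2 = 16.24 kHz, folds to fs − 17.52 kHz = 14.96 kHz.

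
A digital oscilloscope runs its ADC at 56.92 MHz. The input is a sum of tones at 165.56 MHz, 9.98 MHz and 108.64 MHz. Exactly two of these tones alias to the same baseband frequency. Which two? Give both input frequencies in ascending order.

108.64 MHz, 165.56 MHz

fs/2 = 28.46 MHz.
165.56 MHz mod fs = 51.72 MHz.
51.72 MHz > fs/2 = 28.46 MHz, folds to fs − 51.72 MHz = 5.2 MHz.
9.98 MHz ≤ fs/2 = 28.46 MHz, passes unchanged.
108.64 MHz mod fs = 51.72 MHz.
51.72 MHz > fs/2 = 28.46 MHz, folds to fs − 51.72 MHz = 5.2 MHz.
108.64 MHz and 165.56 MHz both map to 5.2 MHz.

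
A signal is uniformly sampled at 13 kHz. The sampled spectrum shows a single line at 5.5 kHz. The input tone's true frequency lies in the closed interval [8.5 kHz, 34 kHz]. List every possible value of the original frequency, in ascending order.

Frequencies that alias to 5.5 kHz are k·fs ± 5.5 kHz for integer k ≥ 0.
k=0: 5.5 kHz.
k=1: 7.5 kHz, 18.5 kHz.
k=2: 20.5 kHz, 31.5 kHz.
k=3: 33.5 kHz, 44.5 kHz.
k=4: 46.5 kHz, 57.5 kHz.
Within [8.5 kHz, 34 kHz]: 18.5 kHz, 20.5 kHz, 31.5 kHz, 33.5 kHz.

18.5 kHz, 20.5 kHz, 31.5 kHz, 33.5 kHz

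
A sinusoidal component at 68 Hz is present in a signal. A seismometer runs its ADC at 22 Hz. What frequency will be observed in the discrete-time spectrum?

2 Hz

68 Hz mod fs = 2 Hz.
2 Hz ≤ fs/2 = 11 Hz, appears at 2 Hz.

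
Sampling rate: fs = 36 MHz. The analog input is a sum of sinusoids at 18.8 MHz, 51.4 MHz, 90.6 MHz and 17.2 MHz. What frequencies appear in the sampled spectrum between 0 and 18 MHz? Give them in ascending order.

fs/2 = 18 MHz.
18.8 MHz > fs/2 = 18 MHz, folds to fs − 18.8 MHz = 17.2 MHz.
51.4 MHz mod fs = 15.4 MHz.
15.4 MHz ≤ fs/2 = 18 MHz, appears at 15.4 MHz.
90.6 MHz mod fs = 18.6 MHz.
18.6 MHz > fs/2 = 18 MHz, folds to fs − 18.6 MHz = 17.4 MHz.
17.2 MHz ≤ fs/2 = 18 MHz, passes unchanged.
Distinct values: {15.4 MHz, 17.2 MHz, 17.4 MHz}.

15.4 MHz, 17.2 MHz, 17.4 MHz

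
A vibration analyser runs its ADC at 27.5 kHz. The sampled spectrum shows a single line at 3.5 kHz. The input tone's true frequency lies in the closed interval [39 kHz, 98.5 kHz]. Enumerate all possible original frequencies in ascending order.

Frequencies that alias to 3.5 kHz are k·fs ± 3.5 kHz for integer k ≥ 0.
k=0: 3.5 kHz.
k=1: 24 kHz, 31 kHz.
k=2: 51.5 kHz, 58.5 kHz.
k=3: 79 kHz, 86 kHz.
k=4: 106.5 kHz, 113.5 kHz.
Within [39 kHz, 98.5 kHz]: 51.5 kHz, 58.5 kHz, 79 kHz, 86 kHz.

51.5 kHz, 58.5 kHz, 79 kHz, 86 kHz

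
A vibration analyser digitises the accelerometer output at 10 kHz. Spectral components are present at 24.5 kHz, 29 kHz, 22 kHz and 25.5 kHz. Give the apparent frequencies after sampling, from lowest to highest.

fs/2 = 5 kHz.
24.5 kHz mod fs = 4.5 kHz.
4.5 kHz ≤ fs/2 = 5 kHz, appears at 4.5 kHz.
29 kHz mod fs = 9 kHz.
9 kHz > fs/2 = 5 kHz, folds to fs − 9 kHz = 1 kHz.
22 kHz mod fs = 2 kHz.
2 kHz ≤ fs/2 = 5 kHz, appears at 2 kHz.
25.5 kHz mod fs = 5.5 kHz.
5.5 kHz > fs/2 = 5 kHz, folds to fs − 5.5 kHz = 4.5 kHz.
Distinct values: {1 kHz, 2 kHz, 4.5 kHz}.

1 kHz, 2 kHz, 4.5 kHz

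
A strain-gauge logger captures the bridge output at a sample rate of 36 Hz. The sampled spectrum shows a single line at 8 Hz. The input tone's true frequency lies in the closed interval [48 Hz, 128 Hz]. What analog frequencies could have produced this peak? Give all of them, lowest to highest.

64 Hz, 80 Hz, 100 Hz, 116 Hz

Frequencies that alias to 8 Hz are k·fs ± 8 Hz for integer k ≥ 0.
k=0: 8 Hz.
k=1: 28 Hz, 44 Hz.
k=2: 64 Hz, 80 Hz.
k=3: 100 Hz, 116 Hz.
k=4: 136 Hz, 152 Hz.
Within [48 Hz, 128 Hz]: 64 Hz, 80 Hz, 100 Hz, 116 Hz.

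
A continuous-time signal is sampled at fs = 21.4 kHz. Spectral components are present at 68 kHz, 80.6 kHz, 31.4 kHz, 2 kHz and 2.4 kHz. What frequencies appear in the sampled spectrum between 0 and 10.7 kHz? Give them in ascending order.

2 kHz, 2.4 kHz, 3.8 kHz, 5 kHz, 10 kHz

fs/2 = 10.7 kHz.
68 kHz mod fs = 3.8 kHz.
3.8 kHz ≤ fs/2 = 10.7 kHz, appears at 3.8 kHz.
80.6 kHz mod fs = 16.4 kHz.
16.4 kHz > fs/2 = 10.7 kHz, folds to fs − 16.4 kHz = 5 kHz.
31.4 kHz mod fs = 10 kHz.
10 kHz ≤ fs/2 = 10.7 kHz, appears at 10 kHz.
2 kHz ≤ fs/2 = 10.7 kHz, passes unchanged.
2.4 kHz ≤ fs/2 = 10.7 kHz, passes unchanged.
Distinct values: {2 kHz, 2.4 kHz, 3.8 kHz, 5 kHz, 10 kHz}.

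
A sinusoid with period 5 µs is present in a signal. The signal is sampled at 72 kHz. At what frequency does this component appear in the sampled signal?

16 kHz

T = 5 µs → f = 1/T = 200 kHz.
200 kHz mod fs = 56 kHz.
56 kHz > fs/2 = 36 kHz, folds to fs − 56 kHz = 16 kHz.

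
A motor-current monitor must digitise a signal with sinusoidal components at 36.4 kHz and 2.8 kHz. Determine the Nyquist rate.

Highest-frequency component: 36.4 kHz.
Nyquist rate = 2 × 36.4 kHz = 72.8 kHz.

72.8 kHz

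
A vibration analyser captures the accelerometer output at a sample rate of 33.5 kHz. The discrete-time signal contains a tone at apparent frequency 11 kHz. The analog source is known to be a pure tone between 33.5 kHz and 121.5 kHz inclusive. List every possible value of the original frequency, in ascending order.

44.5 kHz, 56 kHz, 78 kHz, 89.5 kHz, 111.5 kHz

Frequencies that alias to 11 kHz are k·fs ± 11 kHz for integer k ≥ 0.
k=0: 11 kHz.
k=1: 22.5 kHz, 44.5 kHz.
k=2: 56 kHz, 78 kHz.
k=3: 89.5 kHz, 111.5 kHz.
k=4: 123 kHz, 145 kHz.
Within [33.5 kHz, 121.5 kHz]: 44.5 kHz, 56 kHz, 78 kHz, 89.5 kHz, 111.5 kHz.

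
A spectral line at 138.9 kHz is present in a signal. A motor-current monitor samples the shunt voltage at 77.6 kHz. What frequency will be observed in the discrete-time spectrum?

138.9 kHz mod fs = 61.3 kHz.
61.3 kHz > fs/2 = 38.8 kHz, folds to fs − 61.3 kHz = 16.3 kHz.

16.3 kHz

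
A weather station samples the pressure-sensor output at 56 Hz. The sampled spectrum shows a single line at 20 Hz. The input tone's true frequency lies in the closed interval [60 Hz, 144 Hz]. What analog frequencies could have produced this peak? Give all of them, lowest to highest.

Frequencies that alias to 20 Hz are k·fs ± 20 Hz for integer k ≥ 0.
k=0: 20 Hz.
k=1: 36 Hz, 76 Hz.
k=2: 92 Hz, 132 Hz.
k=3: 148 Hz, 188 Hz.
Within [60 Hz, 144 Hz]: 76 Hz, 92 Hz, 132 Hz.

76 Hz, 92 Hz, 132 Hz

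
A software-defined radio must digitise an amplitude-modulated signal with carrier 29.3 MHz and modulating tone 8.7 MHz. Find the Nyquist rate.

AM sidebands sit at fc ± fm = 20.6 MHz and 38 MHz.
Highest-frequency component: 38 MHz.
Nyquist rate = 2 × 38 MHz = 76 MHz.

76 MHz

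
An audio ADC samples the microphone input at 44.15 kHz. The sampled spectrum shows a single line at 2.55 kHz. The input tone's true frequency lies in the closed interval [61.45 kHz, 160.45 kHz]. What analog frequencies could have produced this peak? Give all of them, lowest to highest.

Frequencies that alias to 2.55 kHz are k·fs ± 2.55 kHz for integer k ≥ 0.
k=0: 2.55 kHz.
k=1: 41.6 kHz, 46.7 kHz.
k=2: 85.75 kHz, 90.85 kHz.
k=3: 129.9 kHz, 135 kHz.
k=4: 174.05 kHz, 179.15 kHz.
Within [61.45 kHz, 160.45 kHz]: 85.75 kHz, 90.85 kHz, 129.9 kHz, 135 kHz.

85.75 kHz, 90.85 kHz, 129.9 kHz, 135 kHz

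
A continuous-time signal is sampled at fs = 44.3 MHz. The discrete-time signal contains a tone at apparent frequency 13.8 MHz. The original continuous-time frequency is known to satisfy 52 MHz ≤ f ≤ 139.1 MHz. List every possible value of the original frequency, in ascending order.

Frequencies that alias to 13.8 MHz are k·fs ± 13.8 MHz for integer k ≥ 0.
k=0: 13.8 MHz.
k=1: 30.5 MHz, 58.1 MHz.
k=2: 74.8 MHz, 102.4 MHz.
k=3: 119.1 MHz, 146.7 MHz.
k=4: 163.4 MHz, 191 MHz.
Within [52 MHz, 139.1 MHz]: 58.1 MHz, 74.8 MHz, 102.4 MHz, 119.1 MHz.

58.1 MHz, 74.8 MHz, 102.4 MHz, 119.1 MHz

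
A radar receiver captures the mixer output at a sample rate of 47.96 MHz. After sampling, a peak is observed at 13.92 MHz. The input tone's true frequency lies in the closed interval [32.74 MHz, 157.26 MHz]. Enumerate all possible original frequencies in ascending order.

34.04 MHz, 61.88 MHz, 82 MHz, 109.84 MHz, 129.96 MHz

Frequencies that alias to 13.92 MHz are k·fs ± 13.92 MHz for integer k ≥ 0.
k=0: 13.92 MHz.
k=1: 34.04 MHz, 61.88 MHz.
k=2: 82 MHz, 109.84 MHz.
k=3: 129.96 MHz, 157.8 MHz.
k=4: 177.92 MHz, 205.76 MHz.
Within [32.74 MHz, 157.26 MHz]: 34.04 MHz, 61.88 MHz, 82 MHz, 109.84 MHz, 129.96 MHz.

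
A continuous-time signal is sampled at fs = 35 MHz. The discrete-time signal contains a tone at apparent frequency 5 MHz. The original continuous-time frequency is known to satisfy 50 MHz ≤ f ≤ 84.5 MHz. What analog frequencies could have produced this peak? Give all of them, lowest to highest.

Frequencies that alias to 5 MHz are k·fs ± 5 MHz for integer k ≥ 0.
k=0: 5 MHz.
k=1: 30 MHz, 40 MHz.
k=2: 65 MHz, 75 MHz.
k=3: 100 MHz, 110 MHz.
Within [50 MHz, 84.5 MHz]: 65 MHz, 75 MHz.

65 MHz, 75 MHz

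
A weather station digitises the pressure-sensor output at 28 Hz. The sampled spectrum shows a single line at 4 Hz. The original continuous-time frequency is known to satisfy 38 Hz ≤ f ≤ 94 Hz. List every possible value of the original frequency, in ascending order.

52 Hz, 60 Hz, 80 Hz, 88 Hz

Frequencies that alias to 4 Hz are k·fs ± 4 Hz for integer k ≥ 0.
k=0: 4 Hz.
k=1: 24 Hz, 32 Hz.
k=2: 52 Hz, 60 Hz.
k=3: 80 Hz, 88 Hz.
k=4: 108 Hz, 116 Hz.
Within [38 Hz, 94 Hz]: 52 Hz, 60 Hz, 80 Hz, 88 Hz.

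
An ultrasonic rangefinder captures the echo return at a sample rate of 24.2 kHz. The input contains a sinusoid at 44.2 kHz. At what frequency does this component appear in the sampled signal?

4.2 kHz

44.2 kHz mod fs = 20 kHz.
20 kHz > fs/2 = 12.1 kHz, folds to fs − 20 kHz = 4.2 kHz.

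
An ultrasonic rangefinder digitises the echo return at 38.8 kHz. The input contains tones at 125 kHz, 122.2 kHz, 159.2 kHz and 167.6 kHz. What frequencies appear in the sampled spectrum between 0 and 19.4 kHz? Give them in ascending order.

4 kHz, 5.8 kHz, 8.6 kHz, 12.4 kHz

fs/2 = 19.4 kHz.
125 kHz mod fs = 8.6 kHz.
8.6 kHz ≤ fs/2 = 19.4 kHz, appears at 8.6 kHz.
122.2 kHz mod fs = 5.8 kHz.
5.8 kHz ≤ fs/2 = 19.4 kHz, appears at 5.8 kHz.
159.2 kHz mod fs = 4 kHz.
4 kHz ≤ fs/2 = 19.4 kHz, appears at 4 kHz.
167.6 kHz mod fs = 12.4 kHz.
12.4 kHz ≤ fs/2 = 19.4 kHz, appears at 12.4 kHz.
Distinct values: {4 kHz, 5.8 kHz, 8.6 kHz, 12.4 kHz}.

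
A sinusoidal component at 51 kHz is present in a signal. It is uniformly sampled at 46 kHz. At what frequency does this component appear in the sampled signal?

5 kHz

51 kHz mod fs = 5 kHz.
5 kHz ≤ fs/2 = 23 kHz, appears at 5 kHz.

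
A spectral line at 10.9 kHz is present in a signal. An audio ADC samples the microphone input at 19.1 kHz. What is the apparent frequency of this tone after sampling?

8.2 kHz

10.9 kHz > fs/2 = 9.55 kHz, folds to fs − 10.9 kHz = 8.2 kHz.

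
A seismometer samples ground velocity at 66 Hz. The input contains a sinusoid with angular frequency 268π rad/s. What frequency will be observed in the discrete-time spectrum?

2 Hz

ω = 268π rad/s → f = ω/(2π) = 134 Hz.
134 Hz mod fs = 2 Hz.
2 Hz ≤ fs/2 = 33 Hz, appears at 2 Hz.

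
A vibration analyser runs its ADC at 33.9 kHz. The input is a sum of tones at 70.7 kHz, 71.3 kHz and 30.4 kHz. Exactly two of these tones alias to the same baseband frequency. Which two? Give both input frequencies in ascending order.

fs/2 = 16.95 kHz.
70.7 kHz mod fs = 2.9 kHz.
2.9 kHz ≤ fs/2 = 16.95 kHz, appears at 2.9 kHz.
71.3 kHz mod fs = 3.5 kHz.
3.5 kHz ≤ fs/2 = 16.95 kHz, appears at 3.5 kHz.
30.4 kHz > fs/2 = 16.95 kHz, folds to fs − 30.4 kHz = 3.5 kHz.
30.4 kHz and 71.3 kHz both map to 3.5 kHz.

30.4 kHz, 71.3 kHz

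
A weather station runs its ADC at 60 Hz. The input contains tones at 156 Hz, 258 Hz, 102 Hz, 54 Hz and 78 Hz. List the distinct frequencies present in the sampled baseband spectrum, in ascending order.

6 Hz, 18 Hz, 24 Hz

fs/2 = 30 Hz.
156 Hz mod fs = 36 Hz.
36 Hz > fs/2 = 30 Hz, folds to fs − 36 Hz = 24 Hz.
258 Hz mod fs = 18 Hz.
18 Hz ≤ fs/2 = 30 Hz, appears at 18 Hz.
102 Hz mod fs = 42 Hz.
42 Hz > fs/2 = 30 Hz, folds to fs − 42 Hz = 18 Hz.
54 Hz > fs/2 = 30 Hz, folds to fs − 54 Hz = 6 Hz.
78 Hz mod fs = 18 Hz.
18 Hz ≤ fs/2 = 30 Hz, appears at 18 Hz.
Distinct values: {6 Hz, 18 Hz, 24 Hz}.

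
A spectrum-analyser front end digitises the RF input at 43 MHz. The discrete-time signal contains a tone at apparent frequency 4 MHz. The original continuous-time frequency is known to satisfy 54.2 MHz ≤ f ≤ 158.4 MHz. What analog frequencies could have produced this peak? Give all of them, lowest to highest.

Frequencies that alias to 4 MHz are k·fs ± 4 MHz for integer k ≥ 0.
k=0: 4 MHz.
k=1: 39 MHz, 47 MHz.
k=2: 82 MHz, 90 MHz.
k=3: 125 MHz, 133 MHz.
k=4: 168 MHz, 176 MHz.
Within [54.2 MHz, 158.4 MHz]: 82 MHz, 90 MHz, 125 MHz, 133 MHz.

82 MHz, 90 MHz, 125 MHz, 133 MHz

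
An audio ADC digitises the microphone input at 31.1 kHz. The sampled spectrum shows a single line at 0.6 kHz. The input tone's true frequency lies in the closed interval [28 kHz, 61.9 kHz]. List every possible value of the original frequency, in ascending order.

30.5 kHz, 31.7 kHz, 61.6 kHz

Frequencies that alias to 0.6 kHz are k·fs ± 0.6 kHz for integer k ≥ 0.
k=0: 0.6 kHz.
k=1: 30.5 kHz, 31.7 kHz.
k=2: 61.6 kHz, 62.8 kHz.
k=3: 92.7 kHz, 93.9 kHz.
Within [28 kHz, 61.9 kHz]: 30.5 kHz, 31.7 kHz, 61.6 kHz.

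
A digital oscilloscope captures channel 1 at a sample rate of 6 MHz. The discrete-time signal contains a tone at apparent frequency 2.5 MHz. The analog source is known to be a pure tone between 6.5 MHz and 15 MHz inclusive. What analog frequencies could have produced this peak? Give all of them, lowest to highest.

8.5 MHz, 9.5 MHz, 14.5 MHz

Frequencies that alias to 2.5 MHz are k·fs ± 2.5 MHz for integer k ≥ 0.
k=0: 2.5 MHz.
k=1: 3.5 MHz, 8.5 MHz.
k=2: 9.5 MHz, 14.5 MHz.
k=3: 15.5 MHz, 20.5 MHz.
Within [6.5 MHz, 15 MHz]: 8.5 MHz, 9.5 MHz, 14.5 MHz.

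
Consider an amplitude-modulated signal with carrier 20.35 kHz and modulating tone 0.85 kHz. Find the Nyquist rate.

42.4 kHz

AM sidebands sit at fc ± fm = 19.5 kHz and 21.2 kHz.
Highest-frequency component: 21.2 kHz.
Nyquist rate = 2 × 21.2 kHz = 42.4 kHz.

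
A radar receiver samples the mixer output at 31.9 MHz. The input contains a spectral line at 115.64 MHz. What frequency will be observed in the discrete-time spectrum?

115.64 MHz mod fs = 19.94 MHz.
19.94 MHz > fs/2 = 15.95 MHz, folds to fs − 19.94 MHz = 11.96 MHz.

11.96 MHz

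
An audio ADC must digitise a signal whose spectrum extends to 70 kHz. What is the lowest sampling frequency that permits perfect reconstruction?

140 kHz

Nyquist rate = 2 × 70 kHz = 140 kHz.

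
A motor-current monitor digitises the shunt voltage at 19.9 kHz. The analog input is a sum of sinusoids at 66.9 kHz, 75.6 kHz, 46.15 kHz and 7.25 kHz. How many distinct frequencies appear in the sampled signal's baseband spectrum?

4

fs/2 = 9.95 kHz.
66.9 kHz mod fs = 7.2 kHz.
7.2 kHz ≤ fs/2 = 9.95 kHz, appears at 7.2 kHz.
75.6 kHz mod fs = 15.9 kHz.
15.9 kHz > fs/2 = 9.95 kHz, folds to fs − 15.9 kHz = 4 kHz.
46.15 kHz mod fs = 6.35 kHz.
6.35 kHz ≤ fs/2 = 9.95 kHz, appears at 6.35 kHz.
7.25 kHz ≤ fs/2 = 9.95 kHz, passes unchanged.
Distinct values: {4 kHz, 6.35 kHz, 7.2 kHz, 7.25 kHz} → 4.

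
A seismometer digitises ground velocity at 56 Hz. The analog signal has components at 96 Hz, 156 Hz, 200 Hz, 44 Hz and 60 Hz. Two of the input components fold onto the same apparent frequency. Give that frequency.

fs/2 = 28 Hz.
96 Hz mod fs = 40 Hz.
40 Hz > fs/2 = 28 Hz, folds to fs − 40 Hz = 16 Hz.
156 Hz mod fs = 44 Hz.
44 Hz > fs/2 = 28 Hz, folds to fs − 44 Hz = 12 Hz.
200 Hz mod fs = 32 Hz.
32 Hz > fs/2 = 28 Hz, folds to fs − 32 Hz = 24 Hz.
44 Hz > fs/2 = 28 Hz, folds to fs − 44 Hz = 12 Hz.
60 Hz mod fs = 4 Hz.
4 Hz ≤ fs/2 = 28 Hz, appears at 4 Hz.
44 Hz and 156 Hz both map to 12 Hz.

12 Hz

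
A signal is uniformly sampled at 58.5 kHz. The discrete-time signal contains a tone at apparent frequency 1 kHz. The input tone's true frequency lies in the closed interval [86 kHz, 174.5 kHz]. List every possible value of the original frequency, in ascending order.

116 kHz, 118 kHz, 174.5 kHz

Frequencies that alias to 1 kHz are k·fs ± 1 kHz for integer k ≥ 0.
k=0: 1 kHz.
k=1: 57.5 kHz, 59.5 kHz.
k=2: 116 kHz, 118 kHz.
k=3: 174.5 kHz, 176.5 kHz.
k=4: 233 kHz, 235 kHz.
Within [86 kHz, 174.5 kHz]: 116 kHz, 118 kHz, 174.5 kHz.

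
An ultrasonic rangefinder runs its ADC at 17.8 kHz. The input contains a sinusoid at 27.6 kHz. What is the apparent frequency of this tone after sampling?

8 kHz

27.6 kHz mod fs = 9.8 kHz.
9.8 kHz > fs/2 = 8.9 kHz, folds to fs − 9.8 kHz = 8 kHz.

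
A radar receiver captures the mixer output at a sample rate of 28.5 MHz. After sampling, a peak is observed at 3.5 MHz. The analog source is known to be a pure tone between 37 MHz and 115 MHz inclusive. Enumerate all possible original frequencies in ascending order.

53.5 MHz, 60.5 MHz, 82 MHz, 89 MHz, 110.5 MHz

Frequencies that alias to 3.5 MHz are k·fs ± 3.5 MHz for integer k ≥ 0.
k=0: 3.5 MHz.
k=1: 25 MHz, 32 MHz.
k=2: 53.5 MHz, 60.5 MHz.
k=3: 82 MHz, 89 MHz.
k=4: 110.5 MHz, 117.5 MHz.
k=5: 139 MHz, 146 MHz.
Within [37 MHz, 115 MHz]: 53.5 MHz, 60.5 MHz, 82 MHz, 89 MHz, 110.5 MHz.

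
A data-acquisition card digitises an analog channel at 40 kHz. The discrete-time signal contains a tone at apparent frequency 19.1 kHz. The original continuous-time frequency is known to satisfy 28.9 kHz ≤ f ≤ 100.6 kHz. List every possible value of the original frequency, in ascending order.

Frequencies that alias to 19.1 kHz are k·fs ± 19.1 kHz for integer k ≥ 0.
k=0: 19.1 kHz.
k=1: 20.9 kHz, 59.1 kHz.
k=2: 60.9 kHz, 99.1 kHz.
k=3: 100.9 kHz, 139.1 kHz.
Within [28.9 kHz, 100.6 kHz]: 59.1 kHz, 60.9 kHz, 99.1 kHz.

59.1 kHz, 60.9 kHz, 99.1 kHz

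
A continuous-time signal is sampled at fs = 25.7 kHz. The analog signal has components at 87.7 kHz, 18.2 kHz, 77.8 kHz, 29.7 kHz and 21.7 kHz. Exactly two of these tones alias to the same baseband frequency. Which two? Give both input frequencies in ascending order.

fs/2 = 12.85 kHz.
87.7 kHz mod fs = 10.6 kHz.
10.6 kHz ≤ fs/2 = 12.85 kHz, appears at 10.6 kHz.
18.2 kHz > fs/2 = 12.85 kHz, folds to fs − 18.2 kHz = 7.5 kHz.
77.8 kHz mod fs = 0.7 kHz.
0.7 kHz ≤ fs/2 = 12.85 kHz, appears at 0.7 kHz.
29.7 kHz mod fs = 4 kHz.
4 kHz ≤ fs/2 = 12.85 kHz, appears at 4 kHz.
21.7 kHz > fs/2 = 12.85 kHz, folds to fs − 21.7 kHz = 4 kHz.
21.7 kHz and 29.7 kHz both map to 4 kHz.

21.7 kHz, 29.7 kHz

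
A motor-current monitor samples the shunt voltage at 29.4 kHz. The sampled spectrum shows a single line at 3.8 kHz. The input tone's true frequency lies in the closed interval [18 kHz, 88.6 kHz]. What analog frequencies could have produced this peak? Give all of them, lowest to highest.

25.6 kHz, 33.2 kHz, 55 kHz, 62.6 kHz, 84.4 kHz

Frequencies that alias to 3.8 kHz are k·fs ± 3.8 kHz for integer k ≥ 0.
k=0: 3.8 kHz.
k=1: 25.6 kHz, 33.2 kHz.
k=2: 55 kHz, 62.6 kHz.
k=3: 84.4 kHz, 92 kHz.
k=4: 113.8 kHz, 121.4 kHz.
Within [18 kHz, 88.6 kHz]: 25.6 kHz, 33.2 kHz, 55 kHz, 62.6 kHz, 84.4 kHz.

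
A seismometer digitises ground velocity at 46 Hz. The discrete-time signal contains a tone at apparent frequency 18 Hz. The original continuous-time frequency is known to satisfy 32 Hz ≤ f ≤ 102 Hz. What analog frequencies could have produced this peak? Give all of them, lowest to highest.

64 Hz, 74 Hz

Frequencies that alias to 18 Hz are k·fs ± 18 Hz for integer k ≥ 0.
k=0: 18 Hz.
k=1: 28 Hz, 64 Hz.
k=2: 74 Hz, 110 Hz.
k=3: 120 Hz, 156 Hz.
Within [32 Hz, 102 Hz]: 64 Hz, 74 Hz.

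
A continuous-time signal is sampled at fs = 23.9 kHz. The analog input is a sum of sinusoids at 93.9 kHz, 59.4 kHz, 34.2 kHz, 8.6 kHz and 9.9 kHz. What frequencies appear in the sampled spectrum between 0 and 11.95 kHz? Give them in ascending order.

fs/2 = 11.95 kHz.
93.9 kHz mod fs = 22.2 kHz.
22.2 kHz > fs/2 = 11.95 kHz, folds to fs − 22.2 kHz = 1.7 kHz.
59.4 kHz mod fs = 11.6 kHz.
11.6 kHz ≤ fs/2 = 11.95 kHz, appears at 11.6 kHz.
34.2 kHz mod fs = 10.3 kHz.
10.3 kHz ≤ fs/2 = 11.95 kHz, appears at 10.3 kHz.
8.6 kHz ≤ fs/2 = 11.95 kHz, passes unchanged.
9.9 kHz ≤ fs/2 = 11.95 kHz, passes unchanged.
Distinct values: {1.7 kHz, 8.6 kHz, 9.9 kHz, 10.3 kHz, 11.6 kHz}.

1.7 kHz, 8.6 kHz, 9.9 kHz, 10.3 kHz, 11.6 kHz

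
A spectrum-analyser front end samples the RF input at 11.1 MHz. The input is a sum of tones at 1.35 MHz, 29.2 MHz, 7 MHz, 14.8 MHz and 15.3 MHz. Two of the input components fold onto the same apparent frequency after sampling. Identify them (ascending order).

fs/2 = 5.55 MHz.
1.35 MHz ≤ fs/2 = 5.55 MHz, passes unchanged.
29.2 MHz mod fs = 7 MHz.
7 MHz > fs/2 = 5.55 MHz, folds to fs − 7 MHz = 4.1 MHz.
7 MHz > fs/2 = 5.55 MHz, folds to fs − 7 MHz = 4.1 MHz.
14.8 MHz mod fs = 3.7 MHz.
3.7 MHz ≤ fs/2 = 5.55 MHz, appears at 3.7 MHz.
15.3 MHz mod fs = 4.2 MHz.
4.2 MHz ≤ fs/2 = 5.55 MHz, appears at 4.2 MHz.
7 MHz and 29.2 MHz both map to 4.1 MHz.

7 MHz, 29.2 MHz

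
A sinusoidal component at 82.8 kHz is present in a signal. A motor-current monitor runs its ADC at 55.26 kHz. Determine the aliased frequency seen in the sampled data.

27.54 kHz

82.8 kHz mod fs = 27.54 kHz.
27.54 kHz ≤ fs/2 = 27.63 kHz, appears at 27.54 kHz.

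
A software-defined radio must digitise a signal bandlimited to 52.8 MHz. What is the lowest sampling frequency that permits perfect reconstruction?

105.6 MHz

Nyquist rate = 2 × 52.8 MHz = 105.6 MHz.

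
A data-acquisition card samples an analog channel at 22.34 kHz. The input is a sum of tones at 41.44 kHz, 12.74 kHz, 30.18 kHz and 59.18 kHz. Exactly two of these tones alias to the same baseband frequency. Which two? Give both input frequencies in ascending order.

30.18 kHz, 59.18 kHz

fs/2 = 11.17 kHz.
41.44 kHz mod fs = 19.1 kHz.
19.1 kHz > fs/2 = 11.17 kHz, folds to fs − 19.1 kHz = 3.24 kHz.
12.74 kHz > fs/2 = 11.17 kHz, folds to fs − 12.74 kHz = 9.6 kHz.
30.18 kHz mod fs = 7.84 kHz.
7.84 kHz ≤ fs/2 = 11.17 kHz, appears at 7.84 kHz.
59.18 kHz mod fs = 14.5 kHz.
14.5 kHz > fs/2 = 11.17 kHz, folds to fs − 14.5 kHz = 7.84 kHz.
30.18 kHz and 59.18 kHz both map to 7.84 kHz.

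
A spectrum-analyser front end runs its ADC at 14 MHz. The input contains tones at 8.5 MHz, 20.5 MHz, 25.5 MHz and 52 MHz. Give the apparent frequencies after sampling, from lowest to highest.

fs/2 = 7 MHz.
8.5 MHz > fs/2 = 7 MHz, folds to fs − 8.5 MHz = 5.5 MHz.
20.5 MHz mod fs = 6.5 MHz.
6.5 MHz ≤ fs/2 = 7 MHz, appears at 6.5 MHz.
25.5 MHz mod fs = 11.5 MHz.
11.5 MHz > fs/2 = 7 MHz, folds to fs − 11.5 MHz = 2.5 MHz.
52 MHz mod fs = 10 MHz.
10 MHz > fs/2 = 7 MHz, folds to fs − 10 MHz = 4 MHz.
Distinct values: {2.5 MHz, 4 MHz, 5.5 MHz, 6.5 MHz}.

2.5 MHz, 4 MHz, 5.5 MHz, 6.5 MHz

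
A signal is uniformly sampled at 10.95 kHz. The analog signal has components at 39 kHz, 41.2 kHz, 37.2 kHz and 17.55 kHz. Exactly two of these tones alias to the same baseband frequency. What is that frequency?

fs/2 = 5.475 kHz.
39 kHz mod fs = 6.15 kHz.
6.15 kHz > fs/2 = 5.475 kHz, folds to fs − 6.15 kHz = 4.8 kHz.
41.2 kHz mod fs = 8.35 kHz.
8.35 kHz > fs/2 = 5.475 kHz, folds to fs − 8.35 kHz = 2.6 kHz.
37.2 kHz mod fs = 4.35 kHz.
4.35 kHz ≤ fs/2 = 5.475 kHz, appears at 4.35 kHz.
17.55 kHz mod fs = 6.6 kHz.
6.6 kHz > fs/2 = 5.475 kHz, folds to fs − 6.6 kHz = 4.35 kHz.
17.55 kHz and 37.2 kHz both map to 4.35 kHz.

4.35 kHz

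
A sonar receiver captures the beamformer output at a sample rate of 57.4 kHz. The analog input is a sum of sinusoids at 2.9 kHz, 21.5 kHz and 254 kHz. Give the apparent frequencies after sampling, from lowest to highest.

fs/2 = 28.7 kHz.
2.9 kHz ≤ fs/2 = 28.7 kHz, passes unchanged.
21.5 kHz ≤ fs/2 = 28.7 kHz, passes unchanged.
254 kHz mod fs = 24.4 kHz.
24.4 kHz ≤ fs/2 = 28.7 kHz, appears at 24.4 kHz.
Distinct values: {2.9 kHz, 21.5 kHz, 24.4 kHz}.

2.9 kHz, 21.5 kHz, 24.4 kHz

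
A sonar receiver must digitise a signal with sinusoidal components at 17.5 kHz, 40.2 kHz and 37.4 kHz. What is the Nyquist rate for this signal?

Highest-frequency component: 40.2 kHz.
Nyquist rate = 2 × 40.2 kHz = 80.4 kHz.

80.4 kHz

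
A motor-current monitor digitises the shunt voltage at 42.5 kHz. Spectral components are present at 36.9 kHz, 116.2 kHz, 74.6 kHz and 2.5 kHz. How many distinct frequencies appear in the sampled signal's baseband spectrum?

4

fs/2 = 21.25 kHz.
36.9 kHz > fs/2 = 21.25 kHz, folds to fs − 36.9 kHz = 5.6 kHz.
116.2 kHz mod fs = 31.2 kHz.
31.2 kHz > fs/2 = 21.25 kHz, folds to fs − 31.2 kHz = 11.3 kHz.
74.6 kHz mod fs = 32.1 kHz.
32.1 kHz > fs/2 = 21.25 kHz, folds to fs − 32.1 kHz = 10.4 kHz.
2.5 kHz ≤ fs/2 = 21.25 kHz, passes unchanged.
Distinct values: {2.5 kHz, 5.6 kHz, 10.4 kHz, 11.3 kHz} → 4.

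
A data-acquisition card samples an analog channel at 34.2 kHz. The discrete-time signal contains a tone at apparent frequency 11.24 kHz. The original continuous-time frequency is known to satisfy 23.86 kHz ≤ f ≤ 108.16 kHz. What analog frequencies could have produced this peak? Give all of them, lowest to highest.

Frequencies that alias to 11.24 kHz are k·fs ± 11.24 kHz for integer k ≥ 0.
k=0: 11.24 kHz.
k=1: 22.96 kHz, 45.44 kHz.
k=2: 57.16 kHz, 79.64 kHz.
k=3: 91.36 kHz, 113.84 kHz.
k=4: 125.56 kHz, 148.04 kHz.
Within [23.86 kHz, 108.16 kHz]: 45.44 kHz, 57.16 kHz, 79.64 kHz, 91.36 kHz.

45.44 kHz, 57.16 kHz, 79.64 kHz, 91.36 kHz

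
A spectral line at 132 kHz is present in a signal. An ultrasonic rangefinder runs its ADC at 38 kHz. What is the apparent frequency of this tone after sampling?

18 kHz

132 kHz mod fs = 18 kHz.
18 kHz ≤ fs/2 = 19 kHz, appears at 18 kHz.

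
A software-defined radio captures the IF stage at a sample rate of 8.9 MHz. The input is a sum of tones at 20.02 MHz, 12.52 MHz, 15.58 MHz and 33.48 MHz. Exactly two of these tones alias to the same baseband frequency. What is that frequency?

2.22 MHz

fs/2 = 4.45 MHz.
20.02 MHz mod fs = 2.22 MHz.
2.22 MHz ≤ fs/2 = 4.45 MHz, appears at 2.22 MHz.
12.52 MHz mod fs = 3.62 MHz.
3.62 MHz ≤ fs/2 = 4.45 MHz, appears at 3.62 MHz.
15.58 MHz mod fs = 6.68 MHz.
6.68 MHz > fs/2 = 4.45 MHz, folds to fs − 6.68 MHz = 2.22 MHz.
33.48 MHz mod fs = 6.78 MHz.
6.78 MHz > fs/2 = 4.45 MHz, folds to fs − 6.78 MHz = 2.12 MHz.
15.58 MHz and 20.02 MHz both map to 2.22 MHz.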